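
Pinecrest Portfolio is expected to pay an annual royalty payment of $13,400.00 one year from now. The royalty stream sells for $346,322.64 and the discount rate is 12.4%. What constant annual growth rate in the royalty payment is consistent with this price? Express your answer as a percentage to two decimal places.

8.53%

P = D₁/(r−g) ⇒ g = r − D₁/P = 0.124 − $13,400.00/$346,322.64 = 0.085308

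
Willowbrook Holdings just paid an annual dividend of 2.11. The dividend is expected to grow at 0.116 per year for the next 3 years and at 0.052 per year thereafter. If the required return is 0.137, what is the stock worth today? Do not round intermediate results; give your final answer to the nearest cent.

30.79

D_1 = 2.35476
D_2 = 2.62791
D_3 = 2.93275
Terminal value at year 3: TV = D_3×(1+g_2)/(r−g_2) = 3.08525/0.085 = 36.29709
P_0 = D_1/(1+r)^1 + D_2/(1+r)^2 + D_3/(1+r)^3 + TV/(1+r)^3
    = 2.07103 + 2.03278 + 1.99523 + 24.69394 = 30.79298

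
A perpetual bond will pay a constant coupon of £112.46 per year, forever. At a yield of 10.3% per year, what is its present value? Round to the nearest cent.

£1091.84

Level perpetuity: PV = C / r = £112.46 / 0.103 = £1,091.84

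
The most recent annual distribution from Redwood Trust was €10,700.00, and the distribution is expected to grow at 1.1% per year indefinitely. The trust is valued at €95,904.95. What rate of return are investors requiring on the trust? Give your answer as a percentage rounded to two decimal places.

D₁ = €10,700.00 × 1.011 = €10,817.7000
P = D₁/(r − g) ⇒ r = D₁/P + g = €10,817.7000/€95,904.95 + 0.011 = 0.112796 + 0.011 = 0.123796

12.38%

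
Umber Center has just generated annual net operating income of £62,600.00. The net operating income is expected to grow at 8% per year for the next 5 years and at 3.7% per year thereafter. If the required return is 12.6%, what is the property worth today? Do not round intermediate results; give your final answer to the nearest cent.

D_1 = 67608.00000
D_2 = 73016.64000
D_3 = 78857.97120
D_4 = 85166.60890
D_5 = 91979.93761
Terminal value at year 5: TV = D_5×(1+g_2)/(r−g_2) = 95383.19530/0.089 = 1071721.29550
P_0 = D_1/(1+r)^1 + D_2/(1+r)^2 + D_3/(1+r)^3 + D_4/(1+r)^4 + D_5/(1+r)^5 + TV/(1+r)^5
    = 60042.62877 + 57589.73275 + 55237.04385 + 52980.46834 + 50816.07976 + 592092.97428 = 868758.92775

£868758.93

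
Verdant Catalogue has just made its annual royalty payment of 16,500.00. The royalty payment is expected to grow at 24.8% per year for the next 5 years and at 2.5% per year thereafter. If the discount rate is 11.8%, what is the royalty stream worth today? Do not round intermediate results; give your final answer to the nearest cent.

D_1 = 20592.00000
D_2 = 25698.81600
D_3 = 32072.12237
D_4 = 40026.00872
D_5 = 49952.45888
Terminal value at year 5: TV = D_5×(1+g_2)/(r−g_2) = 51201.27035/0.093 = 550551.29407
P_0 = D_1/(1+r)^1 + D_2/(1+r)^2 + D_3/(1+r)^3 + D_4/(1+r)^4 + D_5/(1+r)^5 + TV/(1+r)^5
    = 18418.60465 + 20560.30287 + 22951.03576 + 25619.76085 + 28598.80280 + 315201.85887 = 431350.36580

431350.37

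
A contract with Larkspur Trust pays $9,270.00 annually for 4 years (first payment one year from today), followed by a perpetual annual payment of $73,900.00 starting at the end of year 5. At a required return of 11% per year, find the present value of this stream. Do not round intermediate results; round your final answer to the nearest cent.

PV of 4-year annuity: $9,270.00 × [1 − (1+0.11)^−4] / 0.11 = 28759.67154
Perpetuity value at year 4: $73,900.00 / 0.11 = 671818.18182
PV of perpetuity: 671818.18182 / (1+0.11)^4 = 442547.44536
Total PV = 28759.67154 + 442547.44536 = 471307.11690

$471307.12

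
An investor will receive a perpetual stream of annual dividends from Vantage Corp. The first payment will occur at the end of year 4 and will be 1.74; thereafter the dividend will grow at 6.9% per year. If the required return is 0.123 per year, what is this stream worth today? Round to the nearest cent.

22.75

Value at end of year 3: C₁ / (r − g) = 1.74 / (0.123 − 0.069) = 32.2222
Discount to today: PV = 32.2222 / (1 + 0.123)^3 = 32.2222 / 1.416248 = 22.75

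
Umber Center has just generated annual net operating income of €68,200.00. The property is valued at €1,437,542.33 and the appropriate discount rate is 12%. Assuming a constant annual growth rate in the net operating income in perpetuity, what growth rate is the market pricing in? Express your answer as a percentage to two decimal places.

P = D₀(1+g)/(r−g) ⇒ P(r−g) = D₀(1+g) ⇒ g(P+D₀) = P·r − D₀
g = (P·r − D₀)/(P + D₀) = (€1,437,542.33×0.12 − €68,200.00) / (€1,437,542.33 + €68,200.00) = 0.069272

6.93%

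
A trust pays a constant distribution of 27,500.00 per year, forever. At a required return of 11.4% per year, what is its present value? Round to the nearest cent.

241228.07

Level perpetuity: PV = C / r = 27,500.00 / 0.114 = 241,228.07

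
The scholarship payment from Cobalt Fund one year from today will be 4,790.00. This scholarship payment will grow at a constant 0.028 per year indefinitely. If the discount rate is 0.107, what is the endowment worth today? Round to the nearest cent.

Growing perpetuity: P = D₁ / (r − g) = 4,790.0000 / (0.107 − 0.028) = 60,632.91

60632.91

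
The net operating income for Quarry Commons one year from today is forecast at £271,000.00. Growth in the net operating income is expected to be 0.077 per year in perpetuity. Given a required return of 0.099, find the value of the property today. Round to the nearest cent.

£12318181.82

Growing perpetuity: P = D₁ / (r − g) = £271,000.0000 / (0.099 − 0.077) = £12,318,181.82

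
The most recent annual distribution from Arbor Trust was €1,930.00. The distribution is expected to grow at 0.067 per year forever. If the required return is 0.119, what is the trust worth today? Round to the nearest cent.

€39602.12

D₁ = D₀ × (1 + g) = €1,930.00 × 1.067 = €2,059.3100
Growing perpetuity: P = D₁ / (r − g) = €2,059.3100 / (0.119 − 0.067) = €39,602.12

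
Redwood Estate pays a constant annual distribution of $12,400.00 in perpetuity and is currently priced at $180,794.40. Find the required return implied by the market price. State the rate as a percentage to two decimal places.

6.86%

P = C/r ⇒ r = C/P = $12,400.00/$180,794.40 = 0.068586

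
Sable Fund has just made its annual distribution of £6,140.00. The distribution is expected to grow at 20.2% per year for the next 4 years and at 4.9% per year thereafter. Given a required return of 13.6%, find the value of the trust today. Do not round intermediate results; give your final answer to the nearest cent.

£121136.57

D_1 = 7380.28000
D_2 = 8871.09656
D_3 = 10663.05807
D_4 = 12816.99579
Terminal value at year 4: TV = D_4×(1+g_2)/(r−g_2) = 13445.02859/0.087 = 154540.55848
P_0 = D_1/(1+r)^1 + D_2/(1+r)^2 + D_3/(1+r)^3 + D_4/(1+r)^4 + TV/(1+r)^4
    = 6496.72535 + 6874.17594 + 7273.55589 + 7696.13924 + 92795.97771 = 121136.57412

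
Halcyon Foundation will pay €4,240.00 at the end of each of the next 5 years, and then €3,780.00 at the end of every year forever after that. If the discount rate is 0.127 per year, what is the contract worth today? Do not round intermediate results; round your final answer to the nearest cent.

€31393.62

PV of 5-year annuity: €4,240.00 × [1 − (1+0.127)^−5] / 0.127 = 15022.87239
Perpetuity value at year 5: €3,780.00 / 0.127 = 29763.77953
PV of perpetuity: 29763.77953 / (1+0.127)^5 = 16370.74707
Total PV = 15022.87239 + 16370.74707 = 31393.61946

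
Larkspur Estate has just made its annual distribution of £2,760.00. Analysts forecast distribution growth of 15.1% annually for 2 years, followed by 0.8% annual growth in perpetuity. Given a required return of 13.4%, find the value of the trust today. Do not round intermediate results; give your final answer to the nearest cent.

£28391.72

D_1 = 3176.76000
D_2 = 3656.45076
Terminal value at year 2: TV = D_2×(1+g_2)/(r−g_2) = 3685.70237/0.126 = 29251.60608
P_0 = D_1/(1+r)^1 + D_2/(1+r)^2 + TV/(1+r)^2
    = 2801.37566 + 2843.37159 + 22746.97274 = 28391.72000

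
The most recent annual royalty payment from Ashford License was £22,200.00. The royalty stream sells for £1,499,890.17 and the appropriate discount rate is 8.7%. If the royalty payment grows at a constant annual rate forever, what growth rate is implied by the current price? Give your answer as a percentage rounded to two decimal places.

P = D₀(1+g)/(r−g) ⇒ P(r−g) = D₀(1+g) ⇒ g(P+D₀) = P·r − D₀
g = (P·r − D₀)/(P + D₀) = (£1,499,890.17×0.087 − £22,200.00) / (£1,499,890.17 + £22,200.00) = 0.071146

7.11%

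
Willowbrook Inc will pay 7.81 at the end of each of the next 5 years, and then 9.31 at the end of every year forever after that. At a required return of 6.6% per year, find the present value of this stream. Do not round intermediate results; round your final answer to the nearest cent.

PV of 5-year annuity: 7.81 × [1 − (1+0.066)^−5] / 0.066 = 32.36845
Perpetuity value at year 5: 9.31 / 0.066 = 141.06061
PV of perpetuity: 141.06061 / (1+0.066)^5 = 102.47542
Total PV = 32.36845 + 102.47542 = 134.84387

134.84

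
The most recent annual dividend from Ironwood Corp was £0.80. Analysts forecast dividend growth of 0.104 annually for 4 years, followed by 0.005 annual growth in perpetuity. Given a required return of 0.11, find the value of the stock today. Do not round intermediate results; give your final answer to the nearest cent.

D_1 = 0.88320
D_2 = 0.97505
D_3 = 1.07646
D_4 = 1.18841
Terminal value at year 4: TV = D_4×(1+g_2)/(r−g_2) = 1.19435/0.105 = 11.37478
P_0 = D_1/(1+r)^1 + D_2/(1+r)^2 + D_3/(1+r)^3 + D_4/(1+r)^4 + TV/(1+r)^4
    = 0.79568 + 0.79137 + 0.78710 + 0.78284 + 7.49292 = 10.64991

£10.65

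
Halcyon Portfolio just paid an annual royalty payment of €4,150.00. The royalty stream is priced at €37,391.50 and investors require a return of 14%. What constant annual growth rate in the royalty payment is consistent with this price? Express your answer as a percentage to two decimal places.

P = D₀(1+g)/(r−g) ⇒ P(r−g) = D₀(1+g) ⇒ g(P+D₀) = P·r − D₀
g = (P·r − D₀)/(P + D₀) = (€37,391.50×0.14 − €4,150.00) / (€37,391.50 + €4,150.00) = 0.026114

2.61%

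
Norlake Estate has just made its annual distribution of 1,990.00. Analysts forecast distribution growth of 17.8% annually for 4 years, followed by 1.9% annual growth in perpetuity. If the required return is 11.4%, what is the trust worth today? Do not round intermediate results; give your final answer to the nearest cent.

D_1 = 2344.22000
D_2 = 2761.49116
D_3 = 3253.03659
D_4 = 3832.07710
Terminal value at year 4: TV = D_4×(1+g_2)/(r−g_2) = 3904.88656/0.095 = 41104.06909
P_0 = D_1/(1+r)^1 + D_2/(1+r)^2 + D_3/(1+r)^3 + D_4/(1+r)^4 + TV/(1+r)^4
    = 2104.32675 + 2225.22164 + 2353.06203 + 2488.24692 + 26689.72221 = 35860.57955

35860.58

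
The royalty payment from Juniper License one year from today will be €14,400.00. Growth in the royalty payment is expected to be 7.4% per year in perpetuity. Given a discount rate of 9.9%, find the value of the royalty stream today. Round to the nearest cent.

Growing perpetuity: P = D₁ / (r − g) = €14,400.0000 / (0.099 − 0.074) = €576,000.00

€576000.00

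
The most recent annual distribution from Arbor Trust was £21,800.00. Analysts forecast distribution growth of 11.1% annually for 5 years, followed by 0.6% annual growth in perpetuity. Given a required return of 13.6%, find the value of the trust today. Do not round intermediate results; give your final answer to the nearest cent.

D_1 = 24219.80000
D_2 = 26908.19780
D_3 = 29895.00776
D_4 = 33213.35362
D_5 = 36900.03587
Terminal value at year 5: TV = D_5×(1+g_2)/(r−g_2) = 37121.43608/0.13 = 285549.50833
P_0 = D_1/(1+r)^1 + D_2/(1+r)^2 + D_3/(1+r)^3 + D_4/(1+r)^4 + D_5/(1+r)^5 + TV/(1+r)^5
    = 21320.24648 + 20851.05091 + 20392.18096 + 19943.40937 + 19504.51391 + 150934.93076 = 252946.33239

£252946.33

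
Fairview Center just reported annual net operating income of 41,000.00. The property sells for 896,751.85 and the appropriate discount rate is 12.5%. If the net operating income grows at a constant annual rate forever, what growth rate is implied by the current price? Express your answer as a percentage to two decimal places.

7.58%

P = D₀(1+g)/(r−g) ⇒ P(r−g) = D₀(1+g) ⇒ g(P+D₀) = P·r − D₀
g = (P·r − D₀)/(P + D₀) = (896,751.85×0.125 − 41,000.00) / (896,751.85 + 41,000.00) = 0.075813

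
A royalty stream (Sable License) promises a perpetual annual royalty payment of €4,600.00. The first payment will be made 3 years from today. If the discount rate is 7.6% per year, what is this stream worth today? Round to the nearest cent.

Value at end of year 2: C / r = €4,600.00 / 0.076 = €60,526.3158
Discount to today: PV = €60,526.3158 / (1 + 0.076)^2 = €60,526.3158 / 1.157776 = €52,278.09

€52278.09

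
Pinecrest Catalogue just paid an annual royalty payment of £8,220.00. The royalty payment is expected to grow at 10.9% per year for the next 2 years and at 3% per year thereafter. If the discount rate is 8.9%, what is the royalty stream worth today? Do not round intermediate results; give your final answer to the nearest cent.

D_1 = 9115.98000
D_2 = 10109.62182
Terminal value at year 2: TV = D_2×(1+g_2)/(r−g_2) = 10412.91047/0.059 = 176490.00804
P_0 = D_1/(1+r)^1 + D_2/(1+r)^2 + TV/(1+r)^2
    = 8370.96419 + 8524.70090 + 148821.04967 = 165716.71476

£165716.71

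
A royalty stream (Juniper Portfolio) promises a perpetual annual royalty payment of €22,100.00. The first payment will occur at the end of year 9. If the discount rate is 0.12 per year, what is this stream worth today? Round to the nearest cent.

Value at end of year 8: C / r = €22,100.00 / 0.12 = €184,166.6667
Discount to today: PV = €184,166.6667 / (1 + 0.12)^8 = €184,166.6667 / 2.475963 = €74,381.83

€74381.83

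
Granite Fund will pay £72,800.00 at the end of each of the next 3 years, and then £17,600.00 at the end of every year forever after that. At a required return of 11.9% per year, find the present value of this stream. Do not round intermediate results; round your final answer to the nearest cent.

£280708.41

PV of 3-year annuity: £72,800.00 × [1 − (1+0.119)^−3] / 0.119 = 175154.22344
Perpetuity value at year 3: £17,600.00 / 0.119 = 147899.15966
PV of perpetuity: 147899.15966 / (1+0.119)^3 = 105554.18257
Total PV = 175154.22344 + 105554.18257 = 280708.40601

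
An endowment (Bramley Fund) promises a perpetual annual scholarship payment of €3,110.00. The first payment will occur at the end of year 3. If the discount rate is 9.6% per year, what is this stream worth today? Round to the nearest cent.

Value at end of year 2: C / r = €3,110.00 / 0.096 = €32,395.8333
Discount to today: PV = €32,395.8333 / (1 + 0.096)^2 = €32,395.8333 / 1.201216 = €26,969.20

€26969.20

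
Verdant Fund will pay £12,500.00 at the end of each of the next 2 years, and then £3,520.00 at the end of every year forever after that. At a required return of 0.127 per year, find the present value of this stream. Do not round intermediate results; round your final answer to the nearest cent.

PV of 2-year annuity: £12,500.00 × [1 − (1+0.127)^−2] / 0.127 = 20932.91311
Perpetuity value at year 2: £3,520.00 / 0.127 = 27716.53543
PV of perpetuity: 27716.53543 / (1+0.127)^2 = 21821.82710
Total PV = 20932.91311 + 21821.82710 = 42754.74021

£42754.74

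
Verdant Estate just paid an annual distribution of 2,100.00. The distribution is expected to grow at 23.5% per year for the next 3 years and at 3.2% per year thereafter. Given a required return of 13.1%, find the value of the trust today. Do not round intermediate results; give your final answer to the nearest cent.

D_1 = 2593.50000
D_2 = 3202.97250
D_3 = 3955.67104
Terminal value at year 3: TV = D_3×(1+g_2)/(r−g_2) = 4082.25251/0.099 = 41234.87385
P_0 = D_1/(1+r)^1 + D_2/(1+r)^2 + D_3/(1+r)^3 + TV/(1+r)^3
    = 2293.10345 + 2503.96354 + 2734.21306 + 28502.09974 = 36033.37977

36033.38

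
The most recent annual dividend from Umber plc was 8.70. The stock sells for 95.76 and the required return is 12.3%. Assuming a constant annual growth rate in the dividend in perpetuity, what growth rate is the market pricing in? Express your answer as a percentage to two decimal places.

P = D₀(1+g)/(r−g) ⇒ P(r−g) = D₀(1+g) ⇒ g(P+D₀) = P·r − D₀
g = (P·r − D₀)/(P + D₀) = (95.76×0.123 − 8.70) / (95.76 + 8.70) = 0.029470

2.95%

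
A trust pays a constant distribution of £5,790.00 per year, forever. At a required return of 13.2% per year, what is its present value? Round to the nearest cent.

£43863.64

Level perpetuity: PV = C / r = £5,790.00 / 0.132 = £43,863.64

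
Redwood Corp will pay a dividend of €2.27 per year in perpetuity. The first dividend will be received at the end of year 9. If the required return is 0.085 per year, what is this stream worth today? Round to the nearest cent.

Value at end of year 8: C / r = €2.27 / 0.085 = €26.7059
Discount to today: PV = €26.7059 / (1 + 0.085)^8 = €26.7059 / 1.920604 = €13.90

€13.90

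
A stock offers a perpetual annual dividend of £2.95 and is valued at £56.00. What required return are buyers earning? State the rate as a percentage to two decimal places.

5.27%

P = C/r ⇒ r = C/P = £2.95/£56.00 = 0.052679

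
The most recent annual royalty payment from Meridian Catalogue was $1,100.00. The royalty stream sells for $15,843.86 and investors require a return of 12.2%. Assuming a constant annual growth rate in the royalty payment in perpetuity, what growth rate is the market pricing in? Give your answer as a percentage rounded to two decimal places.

P = D₀(1+g)/(r−g) ⇒ P(r−g) = D₀(1+g) ⇒ g(P+D₀) = P·r − D₀
g = (P·r − D₀)/(P + D₀) = ($15,843.86×0.122 − $1,100.00) / ($15,843.86 + $1,100.00) = 0.049159

4.92%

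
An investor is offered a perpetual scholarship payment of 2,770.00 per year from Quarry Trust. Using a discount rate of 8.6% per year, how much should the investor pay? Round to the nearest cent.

32209.30

Level perpetuity: PV = C / r = 2,770.00 / 0.086 = 32,209.30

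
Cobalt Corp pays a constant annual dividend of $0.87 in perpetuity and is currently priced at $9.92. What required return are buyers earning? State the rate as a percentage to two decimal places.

8.77%

P = C/r ⇒ r = C/P = $0.87/$9.92 = 0.087702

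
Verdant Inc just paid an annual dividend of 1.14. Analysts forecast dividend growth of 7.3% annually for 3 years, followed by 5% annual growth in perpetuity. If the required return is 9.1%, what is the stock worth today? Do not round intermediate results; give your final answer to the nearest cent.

D_1 = 1.22322
D_2 = 1.31252
D_3 = 1.40833
Terminal value at year 3: TV = D_3×(1+g_2)/(r−g_2) = 1.47875/0.041 = 36.06695
P_0 = D_1/(1+r)^1 + D_2/(1+r)^2 + D_3/(1+r)^3 + TV/(1+r)^3
    = 1.12119 + 1.10269 + 1.08450 + 27.77379 = 31.08218

31.08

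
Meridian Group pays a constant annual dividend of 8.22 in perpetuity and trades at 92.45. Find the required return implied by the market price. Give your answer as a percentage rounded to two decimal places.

8.89%

P = C/r ⇒ r = C/P = 8.22/92.45 = 0.088913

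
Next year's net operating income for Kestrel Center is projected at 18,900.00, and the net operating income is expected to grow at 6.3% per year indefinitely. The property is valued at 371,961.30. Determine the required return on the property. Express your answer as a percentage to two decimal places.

P = D₁/(r − g) ⇒ r = D₁/P + g = 18,900.0000/371,961.30 + 0.063 = 0.050812 + 0.063 = 0.113812

11.38%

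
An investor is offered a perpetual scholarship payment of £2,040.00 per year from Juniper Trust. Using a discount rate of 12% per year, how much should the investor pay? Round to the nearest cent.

£17000.00

Level perpetuity: PV = C / r = £2,040.00 / 0.12 = £17,000.00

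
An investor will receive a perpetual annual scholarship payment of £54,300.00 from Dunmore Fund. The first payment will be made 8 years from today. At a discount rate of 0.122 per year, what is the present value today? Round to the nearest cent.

Value at end of year 7: C / r = £54,300.00 / 0.122 = £445,081.9672
Discount to today: PV = £445,081.9672 / (1 + 0.122)^7 = £445,081.9672 / 2.238463 = £198,833.70

£198833.70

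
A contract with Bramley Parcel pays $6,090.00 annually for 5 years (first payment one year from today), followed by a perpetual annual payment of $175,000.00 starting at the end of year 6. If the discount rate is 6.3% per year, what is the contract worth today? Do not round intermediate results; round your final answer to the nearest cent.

$2072036.83

PV of 5-year annuity: $6,090.00 × [1 − (1+0.063)^−5] / 0.063 = 25445.28074
Perpetuity value at year 5: $175,000.00 / 0.063 = 2777777.77778
PV of perpetuity: 2777777.77778 / (1+0.063)^5 = 2046591.54973
Total PV = 25445.28074 + 2046591.54973 = 2072036.83047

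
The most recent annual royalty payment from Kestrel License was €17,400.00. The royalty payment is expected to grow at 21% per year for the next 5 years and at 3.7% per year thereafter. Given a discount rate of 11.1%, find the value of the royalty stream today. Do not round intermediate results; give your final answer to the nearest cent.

D_1 = 21054.00000
D_2 = 25475.34000
D_3 = 30825.16140
D_4 = 37298.44529
D_5 = 45131.11881
Terminal value at year 5: TV = D_5×(1+g_2)/(r−g_2) = 46800.97020/0.074 = 632445.54326
P_0 = D_1/(1+r)^1 + D_2/(1+r)^2 + D_3/(1+r)^3 + D_4/(1+r)^4 + D_5/(1+r)^5 + TV/(1+r)^5
    = 18950.49505 + 20639.15302 + 22478.28547 + 24481.30101 + 26662.80308 + 373639.55126 = 486851.58889

€486851.59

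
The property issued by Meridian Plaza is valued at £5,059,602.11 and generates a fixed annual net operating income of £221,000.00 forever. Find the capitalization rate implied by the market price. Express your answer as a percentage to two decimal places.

P = C/r ⇒ r = C/P = £221,000.00/£5,059,602.11 = 0.043679

4.37%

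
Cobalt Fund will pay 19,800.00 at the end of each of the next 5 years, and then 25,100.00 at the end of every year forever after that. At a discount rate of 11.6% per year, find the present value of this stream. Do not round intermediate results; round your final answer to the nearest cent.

197083.15

PV of 5-year annuity: 19,800.00 × [1 − (1+0.116)^−5] / 0.116 = 72087.54075
Perpetuity value at year 5: 25,100.00 / 0.116 = 216379.31034
PV of perpetuity: 216379.31034 / (1+0.116)^5 = 124995.60969
Total PV = 72087.54075 + 124995.60969 = 197083.15045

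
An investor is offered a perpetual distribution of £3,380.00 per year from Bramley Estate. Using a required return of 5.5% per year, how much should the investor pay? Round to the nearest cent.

Level perpetuity: PV = C / r = £3,380.00 / 0.055 = £61,454.55

£61454.55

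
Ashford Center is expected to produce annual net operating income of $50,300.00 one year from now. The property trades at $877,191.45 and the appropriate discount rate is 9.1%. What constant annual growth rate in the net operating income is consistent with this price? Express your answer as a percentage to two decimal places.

3.37%

P = D₁/(r−g) ⇒ g = r − D₁/P = 0.091 − $50,300.00/$877,191.45 = 0.033658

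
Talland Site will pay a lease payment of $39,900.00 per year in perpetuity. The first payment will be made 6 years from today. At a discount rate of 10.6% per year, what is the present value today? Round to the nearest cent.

Value at end of year 5: C / r = $39,900.00 / 0.106 = $376,415.0943
Discount to today: PV = $376,415.0943 / (1 + 0.106)^5 = $376,415.0943 / 1.654915 = $227,452.86

$227452.86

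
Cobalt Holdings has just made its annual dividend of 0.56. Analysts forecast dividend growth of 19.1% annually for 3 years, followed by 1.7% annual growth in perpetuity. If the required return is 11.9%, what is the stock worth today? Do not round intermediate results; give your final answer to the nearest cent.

8.64

D_1 = 0.66696
D_2 = 0.79435
D_3 = 0.94607
Terminal value at year 3: TV = D_3×(1+g_2)/(r−g_2) = 0.96215/0.102 = 9.43288
P_0 = D_1/(1+r)^1 + D_2/(1+r)^2 + D_3/(1+r)^3 + TV/(1+r)^3
    = 0.59603 + 0.63438 + 0.67520 + 6.73215 = 8.63777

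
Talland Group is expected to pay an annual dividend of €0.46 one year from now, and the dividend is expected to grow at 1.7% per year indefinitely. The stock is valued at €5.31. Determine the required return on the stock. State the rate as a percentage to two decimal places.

P = D₁/(r − g) ⇒ r = D₁/P + g = €0.4600/€5.31 + 0.017 = 0.086629 + 0.017 = 0.103629

10.36%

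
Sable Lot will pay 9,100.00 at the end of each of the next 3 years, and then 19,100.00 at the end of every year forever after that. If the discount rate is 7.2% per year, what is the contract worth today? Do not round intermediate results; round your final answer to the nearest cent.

239130.22

PV of 3-year annuity: 9,100.00 × [1 − (1+0.072)^−3] / 0.072 = 23794.28009
Perpetuity value at year 3: 19,100.00 / 0.072 = 265277.77778
PV of perpetuity: 265277.77778 / (1+0.072)^3 = 215335.93715
Total PV = 23794.28009 + 215335.93715 = 239130.21724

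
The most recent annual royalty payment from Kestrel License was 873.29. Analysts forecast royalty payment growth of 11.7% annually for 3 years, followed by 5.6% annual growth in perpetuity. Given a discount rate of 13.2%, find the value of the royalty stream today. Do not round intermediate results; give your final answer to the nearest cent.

14209.18

D_1 = 975.46493
D_2 = 1089.59433
D_3 = 1217.07686
Terminal value at year 3: TV = D_3×(1+g_2)/(r−g_2) = 1285.23317/0.076 = 16910.96273
P_0 = D_1/(1+r)^1 + D_2/(1+r)^2 + D_3/(1+r)^3 + TV/(1+r)^3
    = 861.71814 + 850.29961 + 839.03239 + 11658.13424 = 14209.18437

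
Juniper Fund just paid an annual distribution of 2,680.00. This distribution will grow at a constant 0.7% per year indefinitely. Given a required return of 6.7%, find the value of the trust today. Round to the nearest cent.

D₁ = D₀ × (1 + g) = 2,680.00 × 1.007 = 2,698.7600
Growing perpetuity: P = D₁ / (r − g) = 2,698.7600 / (0.067 − 0.007) = 44,979.33

44979.33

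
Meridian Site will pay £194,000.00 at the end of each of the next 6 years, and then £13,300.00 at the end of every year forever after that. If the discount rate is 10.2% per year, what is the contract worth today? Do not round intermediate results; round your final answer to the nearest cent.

PV of 6-year annuity: £194,000.00 × [1 − (1+0.102)^−6] / 0.102 = 839991.41347
Perpetuity value at year 6: £13,300.00 / 0.102 = 130392.15686
PV of perpetuity: 130392.15686 / (1+0.102)^6 = 72805.11666
Total PV = 839991.41347 + 72805.11666 = 912796.53013

£912796.53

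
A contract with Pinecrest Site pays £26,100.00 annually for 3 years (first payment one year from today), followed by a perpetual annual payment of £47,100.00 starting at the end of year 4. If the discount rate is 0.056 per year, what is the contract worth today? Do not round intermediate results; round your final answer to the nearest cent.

£784520.15

PV of 3-year annuity: £26,100.00 × [1 − (1+0.056)^−3] / 0.056 = 70285.15723
Perpetuity value at year 3: £47,100.00 / 0.056 = 841071.42857
PV of perpetuity: 841071.42857 / (1+0.056)^3 = 714234.99541
Total PV = 70285.15723 + 714234.99541 = 784520.15264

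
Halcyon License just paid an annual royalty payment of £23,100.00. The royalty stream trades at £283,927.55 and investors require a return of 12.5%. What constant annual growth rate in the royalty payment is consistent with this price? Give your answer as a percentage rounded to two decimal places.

4.04%

P = D₀(1+g)/(r−g) ⇒ P(r−g) = D₀(1+g) ⇒ g(P+D₀) = P·r − D₀
g = (P·r − D₀)/(P + D₀) = (£283,927.55×0.125 − £23,100.00) / (£283,927.55 + £23,100.00) = 0.040358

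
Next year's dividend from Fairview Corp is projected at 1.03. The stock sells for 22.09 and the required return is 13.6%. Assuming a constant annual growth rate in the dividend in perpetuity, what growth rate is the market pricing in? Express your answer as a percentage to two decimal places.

8.94%

P = D₁/(r−g) ⇒ g = r − D₁/P = 0.136 − 1.03/22.09 = 0.089373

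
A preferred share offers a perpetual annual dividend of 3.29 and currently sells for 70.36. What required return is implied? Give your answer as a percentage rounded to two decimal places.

P = C/r ⇒ r = C/P = 3.29/70.36 = 0.046760

4.68%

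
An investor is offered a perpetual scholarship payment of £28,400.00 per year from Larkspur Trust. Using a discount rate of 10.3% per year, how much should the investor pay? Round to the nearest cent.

£275728.16

Level perpetuity: PV = C / r = £28,400.00 / 0.103 = £275,728.16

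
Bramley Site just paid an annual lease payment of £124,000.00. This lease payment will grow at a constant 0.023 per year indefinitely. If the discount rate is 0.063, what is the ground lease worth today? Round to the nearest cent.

£3171300.00

D₁ = D₀ × (1 + g) = £124,000.00 × 1.023 = £126,852.0000
Growing perpetuity: P = D₁ / (r − g) = £126,852.0000 / (0.063 − 0.023) = £3,171,300.00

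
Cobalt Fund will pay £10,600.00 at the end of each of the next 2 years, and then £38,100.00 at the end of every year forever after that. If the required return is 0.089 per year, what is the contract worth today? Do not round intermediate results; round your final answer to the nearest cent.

£379648.63

PV of 2-year annuity: £10,600.00 × [1 − (1+0.089)^−2] / 0.089 = 18671.90142
Perpetuity value at year 2: £38,100.00 / 0.089 = 428089.88764
PV of perpetuity: 428089.88764 / (1+0.089)^2 = 360976.73255
Total PV = 18671.90142 + 360976.73255 = 379648.63397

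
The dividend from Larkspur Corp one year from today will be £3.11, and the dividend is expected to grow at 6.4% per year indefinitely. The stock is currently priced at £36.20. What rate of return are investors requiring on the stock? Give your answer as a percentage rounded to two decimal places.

14.99%

P = D₁/(r − g) ⇒ r = D₁/P + g = £3.1100/£36.20 + 0.064 = 0.085912 + 0.064 = 0.149912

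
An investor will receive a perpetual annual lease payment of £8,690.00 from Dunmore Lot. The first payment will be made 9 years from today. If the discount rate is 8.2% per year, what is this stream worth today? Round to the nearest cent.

£56414.12

Value at end of year 8: C / r = £8,690.00 / 0.082 = £105,975.6098
Discount to today: PV = £105,975.6098 / (1 + 0.082)^8 = £105,975.6098 / 1.878530 = £56,414.12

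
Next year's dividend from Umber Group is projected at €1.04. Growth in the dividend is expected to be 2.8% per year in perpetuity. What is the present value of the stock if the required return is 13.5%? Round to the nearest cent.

€9.72

Growing perpetuity: P = D₁ / (r − g) = €1.0400 / (0.135 − 0.028) = €9.72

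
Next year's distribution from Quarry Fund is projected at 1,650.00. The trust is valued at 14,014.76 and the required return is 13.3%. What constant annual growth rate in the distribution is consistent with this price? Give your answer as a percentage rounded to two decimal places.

1.53%

P = D₁/(r−g) ⇒ g = r − D₁/P = 0.133 − 1,650.00/14,014.76 = 0.015267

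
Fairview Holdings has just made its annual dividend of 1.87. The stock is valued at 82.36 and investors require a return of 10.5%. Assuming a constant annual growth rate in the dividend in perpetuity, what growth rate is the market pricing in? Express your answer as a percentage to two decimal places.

8.05%

P = D₀(1+g)/(r−g) ⇒ P(r−g) = D₀(1+g) ⇒ g(P+D₀) = P·r − D₀
g = (P·r − D₀)/(P + D₀) = (82.36×0.105 − 1.87) / (82.36 + 1.87) = 0.080468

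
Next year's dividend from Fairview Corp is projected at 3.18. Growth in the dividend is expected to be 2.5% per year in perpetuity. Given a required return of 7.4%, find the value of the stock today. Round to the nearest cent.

64.90

Growing perpetuity: P = D₁ / (r − g) = 3.1800 / (0.074 − 0.025) = 64.90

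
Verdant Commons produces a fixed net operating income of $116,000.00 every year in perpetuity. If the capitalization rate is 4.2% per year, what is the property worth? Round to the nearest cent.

$2761904.76

Level perpetuity: PV = C / r = $116,000.00 / 0.042 = $2,761,904.76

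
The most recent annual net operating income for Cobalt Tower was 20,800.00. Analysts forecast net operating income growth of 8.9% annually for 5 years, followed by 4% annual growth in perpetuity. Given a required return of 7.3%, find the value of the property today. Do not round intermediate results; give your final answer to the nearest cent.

814613.96

D_1 = 22651.20000
D_2 = 24667.15680
D_3 = 26862.53376
D_4 = 29253.29926
D_5 = 31856.84289
Terminal value at year 5: TV = D_5×(1+g_2)/(r−g_2) = 33131.11661/0.033 = 1003973.23058
P_0 = D_1/(1+r)^1 + D_2/(1+r)^2 + D_3/(1+r)^3 + D_4/(1+r)^4 + D_5/(1+r)^5 + TV/(1+r)^5
    = 21110.15843 + 21424.94178 + 21744.41902 + 22068.66012 + 22397.73613 + 705868.04780 = 814613.96328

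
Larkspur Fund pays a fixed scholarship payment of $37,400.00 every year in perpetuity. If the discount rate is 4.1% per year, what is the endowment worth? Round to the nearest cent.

Level perpetuity: PV = C / r = $37,400.00 / 0.041 = $912,195.12

$912195.12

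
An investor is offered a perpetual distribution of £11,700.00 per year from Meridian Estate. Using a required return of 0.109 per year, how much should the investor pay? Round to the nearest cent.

Level perpetuity: PV = C / r = £11,700.00 / 0.109 = £107,339.45

£107339.45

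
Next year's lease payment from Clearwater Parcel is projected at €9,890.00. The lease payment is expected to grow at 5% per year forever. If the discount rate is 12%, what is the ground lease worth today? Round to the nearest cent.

€141285.71

Growing perpetuity: P = D₁ / (r − g) = €9,890.0000 / (0.12 − 0.05) = €141,285.71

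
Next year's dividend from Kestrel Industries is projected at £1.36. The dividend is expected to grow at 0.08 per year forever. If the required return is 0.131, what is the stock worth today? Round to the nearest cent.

Growing perpetuity: P = D₁ / (r − g) = £1.3600 / (0.131 − 0.08) = £26.67

£26.67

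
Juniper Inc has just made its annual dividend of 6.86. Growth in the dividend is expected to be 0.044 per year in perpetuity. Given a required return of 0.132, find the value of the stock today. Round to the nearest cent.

81.38

D₁ = D₀ × (1 + g) = 6.86 × 1.044 = 7.1618
Growing perpetuity: P = D₁ / (r − g) = 7.1618 / (0.132 − 0.044) = 81.38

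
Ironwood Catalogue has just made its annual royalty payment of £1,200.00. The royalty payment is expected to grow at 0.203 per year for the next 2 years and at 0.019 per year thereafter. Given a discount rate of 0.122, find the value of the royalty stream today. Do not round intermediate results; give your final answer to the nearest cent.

£16313.98

D_1 = 1443.60000
D_2 = 1736.65080
Terminal value at year 2: TV = D_2×(1+g_2)/(r−g_2) = 1769.64717/0.103 = 17181.04044
P_0 = D_1/(1+r)^1 + D_2/(1+r)^2 + TV/(1+r)^2
    = 1286.63102 + 1379.51614 + 13647.83446 = 16313.98162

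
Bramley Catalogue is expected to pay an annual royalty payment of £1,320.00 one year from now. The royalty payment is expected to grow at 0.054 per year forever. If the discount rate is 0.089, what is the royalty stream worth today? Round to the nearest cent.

£37714.29

Growing perpetuity: P = D₁ / (r − g) = £1,320.0000 / (0.089 − 0.054) = £37,714.29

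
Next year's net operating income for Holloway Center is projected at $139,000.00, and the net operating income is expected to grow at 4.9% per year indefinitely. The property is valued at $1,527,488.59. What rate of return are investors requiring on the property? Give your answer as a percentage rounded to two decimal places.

14.00%

P = D₁/(r − g) ⇒ r = D₁/P + g = $139,000.0000/$1,527,488.59 + 0.049 = 0.090999 + 0.049 = 0.139999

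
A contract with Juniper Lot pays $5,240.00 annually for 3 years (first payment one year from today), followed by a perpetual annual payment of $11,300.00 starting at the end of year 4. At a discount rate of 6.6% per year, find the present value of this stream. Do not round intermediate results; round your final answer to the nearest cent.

$155191.82

PV of 3-year annuity: $5,240.00 × [1 − (1+0.066)^−3] / 0.066 = 13852.53585
Perpetuity value at year 3: $11,300.00 / 0.066 = 171212.12121
PV of perpetuity: 171212.12121 / (1+0.066)^3 = 141339.28626
Total PV = 13852.53585 + 141339.28626 = 155191.82211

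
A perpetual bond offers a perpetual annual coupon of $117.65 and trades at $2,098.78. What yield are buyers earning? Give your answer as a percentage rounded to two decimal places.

P = C/r ⇒ r = C/P = $117.65/$2,098.78 = 0.056056

5.61%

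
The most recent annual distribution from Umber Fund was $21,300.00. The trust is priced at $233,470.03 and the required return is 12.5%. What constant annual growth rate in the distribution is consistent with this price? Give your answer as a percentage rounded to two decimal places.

P = D₀(1+g)/(r−g) ⇒ P(r−g) = D₀(1+g) ⇒ g(P+D₀) = P·r − D₀
g = (P·r − D₀)/(P + D₀) = ($233,470.03×0.125 − $21,300.00) / ($233,470.03 + $21,300.00) = 0.030945

3.09%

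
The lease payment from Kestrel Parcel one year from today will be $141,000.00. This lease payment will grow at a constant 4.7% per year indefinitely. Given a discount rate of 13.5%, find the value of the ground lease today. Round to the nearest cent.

$1602272.73

Growing perpetuity: P = D₁ / (r − g) = $141,000.0000 / (0.135 − 0.047) = $1,602,272.73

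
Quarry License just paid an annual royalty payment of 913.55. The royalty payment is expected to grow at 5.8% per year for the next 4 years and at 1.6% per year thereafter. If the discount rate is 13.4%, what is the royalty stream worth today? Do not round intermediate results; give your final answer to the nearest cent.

9041.46

D_1 = 966.53590
D_2 = 1022.59498
D_3 = 1081.90549
D_4 = 1144.65601
Terminal value at year 4: TV = D_4×(1+g_2)/(r−g_2) = 1162.97051/0.118 = 9855.68225
P_0 = D_1/(1+r)^1 + D_2/(1+r)^2 + D_3/(1+r)^3 + D_4/(1+r)^4 + TV/(1+r)^4
    = 852.32443 + 795.20215 + 741.90818 + 692.18594 + 5959.83828 = 9041.45898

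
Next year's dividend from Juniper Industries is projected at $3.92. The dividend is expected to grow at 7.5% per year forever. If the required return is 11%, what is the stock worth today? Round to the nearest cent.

Growing perpetuity: P = D₁ / (r − g) = $3.9200 / (0.11 − 0.075) = $112.00

$112.00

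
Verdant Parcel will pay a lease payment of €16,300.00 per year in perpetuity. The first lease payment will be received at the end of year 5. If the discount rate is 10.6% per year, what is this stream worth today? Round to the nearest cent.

€102768.79

Value at end of year 4: C / r = €16,300.00 / 0.106 = €153,773.5849
Discount to today: PV = €153,773.5849 / (1 + 0.106)^4 = €153,773.5849 / 1.496306 = €102,768.79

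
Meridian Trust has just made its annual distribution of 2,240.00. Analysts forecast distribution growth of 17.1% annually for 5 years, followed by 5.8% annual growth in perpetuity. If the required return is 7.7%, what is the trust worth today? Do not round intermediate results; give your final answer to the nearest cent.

204030.52

D_1 = 2623.04000
D_2 = 3071.57984
D_3 = 3596.81999
D_4 = 4211.87621
D_5 = 4932.10704
Terminal value at year 5: TV = D_5×(1+g_2)/(r−g_2) = 5218.16925/0.019 = 274640.48695
P_0 = D_1/(1+r)^1 + D_2/(1+r)^2 + D_3/(1+r)^3 + D_4/(1+r)^4 + D_5/(1+r)^5 + TV/(1+r)^5
    = 2435.50604 + 2648.07574 + 2879.19841 + 3130.49335 + 3403.72118 + 189533.52680 = 204030.52151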